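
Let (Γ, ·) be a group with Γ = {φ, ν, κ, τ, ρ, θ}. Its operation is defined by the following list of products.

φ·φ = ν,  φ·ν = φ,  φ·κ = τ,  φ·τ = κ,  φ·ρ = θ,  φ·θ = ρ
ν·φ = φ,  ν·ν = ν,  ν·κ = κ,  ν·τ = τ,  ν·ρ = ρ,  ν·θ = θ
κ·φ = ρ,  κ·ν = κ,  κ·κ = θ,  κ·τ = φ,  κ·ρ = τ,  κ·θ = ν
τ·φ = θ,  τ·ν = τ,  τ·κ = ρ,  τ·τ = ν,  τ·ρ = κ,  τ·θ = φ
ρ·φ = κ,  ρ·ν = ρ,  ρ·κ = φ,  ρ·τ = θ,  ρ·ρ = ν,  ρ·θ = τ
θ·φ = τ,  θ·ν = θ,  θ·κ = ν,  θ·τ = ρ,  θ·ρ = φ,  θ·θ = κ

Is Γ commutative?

No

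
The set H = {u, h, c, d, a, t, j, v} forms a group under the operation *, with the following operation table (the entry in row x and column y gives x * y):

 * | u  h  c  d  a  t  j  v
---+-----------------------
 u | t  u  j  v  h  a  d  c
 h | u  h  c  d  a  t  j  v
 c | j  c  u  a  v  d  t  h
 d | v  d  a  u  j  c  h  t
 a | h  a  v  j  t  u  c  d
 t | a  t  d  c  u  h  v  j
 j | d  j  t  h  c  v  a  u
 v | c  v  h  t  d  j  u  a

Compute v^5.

j

v^1 = v
v^2 = v * v = a
v^3 = a * v = d
v^4 = d * v = t
v^5 = t * v = j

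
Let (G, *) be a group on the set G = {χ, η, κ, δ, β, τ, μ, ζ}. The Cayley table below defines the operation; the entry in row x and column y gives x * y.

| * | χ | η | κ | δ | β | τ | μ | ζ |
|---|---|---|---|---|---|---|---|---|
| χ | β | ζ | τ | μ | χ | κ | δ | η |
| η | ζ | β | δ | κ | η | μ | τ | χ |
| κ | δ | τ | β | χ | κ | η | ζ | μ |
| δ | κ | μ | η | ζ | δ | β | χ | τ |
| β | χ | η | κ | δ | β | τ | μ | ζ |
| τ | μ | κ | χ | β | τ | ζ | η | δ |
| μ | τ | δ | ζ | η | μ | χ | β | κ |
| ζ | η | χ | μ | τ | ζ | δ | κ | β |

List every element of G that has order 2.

{ζ, η, κ, μ, χ}

Identity is β. Compute the order of each non-identity element by repeated multiplication:
  χ: χ → β  (order 2)
  η: η → β  (order 2)
  κ: κ → β  (order 2)
  δ: δ → ζ → τ → β  (order 4)
  τ: τ → ζ → δ → β  (order 4)
  μ: μ → β  (order 2)
  ζ: ζ → β  (order 2)
Elements of order 2: {ζ, η, κ, μ, χ}.
(Structurally, G here is isomorphic to the dihedral group D_4.)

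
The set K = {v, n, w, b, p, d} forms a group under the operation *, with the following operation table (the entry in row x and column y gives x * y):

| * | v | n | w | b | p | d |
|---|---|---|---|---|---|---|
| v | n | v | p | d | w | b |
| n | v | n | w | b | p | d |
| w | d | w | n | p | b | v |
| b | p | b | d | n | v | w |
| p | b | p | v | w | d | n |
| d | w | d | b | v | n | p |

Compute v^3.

v^1 = v
v^2 = v * v = n
v^3 = n * v = v
(Structurally, K here is isomorphic to the symmetric group S_3.)

v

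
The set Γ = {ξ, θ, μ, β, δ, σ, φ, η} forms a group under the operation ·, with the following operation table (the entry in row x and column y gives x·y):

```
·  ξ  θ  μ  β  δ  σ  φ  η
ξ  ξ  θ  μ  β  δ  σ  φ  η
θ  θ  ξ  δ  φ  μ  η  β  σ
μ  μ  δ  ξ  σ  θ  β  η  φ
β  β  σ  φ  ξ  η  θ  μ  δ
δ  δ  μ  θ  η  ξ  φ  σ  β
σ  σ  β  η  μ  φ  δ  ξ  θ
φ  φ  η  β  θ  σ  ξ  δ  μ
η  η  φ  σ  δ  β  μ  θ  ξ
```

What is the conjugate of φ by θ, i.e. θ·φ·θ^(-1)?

σ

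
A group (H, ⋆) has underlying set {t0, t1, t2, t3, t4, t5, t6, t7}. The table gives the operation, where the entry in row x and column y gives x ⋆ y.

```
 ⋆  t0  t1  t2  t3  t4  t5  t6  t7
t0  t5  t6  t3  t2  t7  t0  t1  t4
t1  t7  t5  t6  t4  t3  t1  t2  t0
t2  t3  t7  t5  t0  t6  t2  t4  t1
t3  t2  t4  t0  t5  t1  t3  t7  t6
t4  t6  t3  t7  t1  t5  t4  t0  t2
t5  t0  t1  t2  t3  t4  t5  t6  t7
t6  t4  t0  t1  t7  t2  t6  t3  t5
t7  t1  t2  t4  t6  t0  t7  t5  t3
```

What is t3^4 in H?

t3^1 = t3
t3^2 = t3 ⋆ t3 = t5
t3^3 = t5 ⋆ t3 = t3
t3^4 = t3 ⋆ t3 = t5

t5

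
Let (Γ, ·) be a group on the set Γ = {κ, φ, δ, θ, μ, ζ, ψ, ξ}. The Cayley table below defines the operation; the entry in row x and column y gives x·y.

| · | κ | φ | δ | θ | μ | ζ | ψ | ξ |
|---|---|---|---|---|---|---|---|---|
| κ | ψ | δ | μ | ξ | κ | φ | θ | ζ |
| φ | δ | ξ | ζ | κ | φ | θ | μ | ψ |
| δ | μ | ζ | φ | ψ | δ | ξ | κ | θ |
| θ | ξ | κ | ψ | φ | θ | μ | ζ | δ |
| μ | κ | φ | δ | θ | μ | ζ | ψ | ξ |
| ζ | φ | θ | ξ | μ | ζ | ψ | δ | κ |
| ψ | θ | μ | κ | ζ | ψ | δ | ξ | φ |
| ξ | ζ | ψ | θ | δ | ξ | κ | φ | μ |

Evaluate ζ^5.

ζ^1 = ζ
ζ^2 = ζ·ζ = ψ
ζ^3 = ψ·ζ = δ
ζ^4 = δ·ζ = ξ
ζ^5 = ξ·ζ = κ

κ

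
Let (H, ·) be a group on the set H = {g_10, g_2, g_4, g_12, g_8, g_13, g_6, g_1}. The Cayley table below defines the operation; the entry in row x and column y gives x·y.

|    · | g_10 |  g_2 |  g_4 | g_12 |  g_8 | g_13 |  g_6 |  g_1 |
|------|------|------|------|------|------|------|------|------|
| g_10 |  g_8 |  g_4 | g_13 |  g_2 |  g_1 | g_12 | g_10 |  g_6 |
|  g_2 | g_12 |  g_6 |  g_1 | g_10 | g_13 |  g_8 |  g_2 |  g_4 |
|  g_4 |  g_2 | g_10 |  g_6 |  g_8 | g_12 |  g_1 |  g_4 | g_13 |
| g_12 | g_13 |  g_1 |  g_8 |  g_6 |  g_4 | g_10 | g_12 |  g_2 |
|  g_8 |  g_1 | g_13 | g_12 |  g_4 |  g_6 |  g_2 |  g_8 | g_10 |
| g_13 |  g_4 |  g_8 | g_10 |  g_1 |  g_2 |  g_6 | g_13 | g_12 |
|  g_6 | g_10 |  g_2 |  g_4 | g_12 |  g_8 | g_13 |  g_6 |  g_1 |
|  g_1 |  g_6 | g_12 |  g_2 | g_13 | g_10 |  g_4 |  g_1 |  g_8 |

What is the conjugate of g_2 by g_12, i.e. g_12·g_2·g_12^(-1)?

The identity is g_6. In row g_12, the entry g_6 sits in column g_12, so g_12^(-1) = g_12.
g_12·g_2 = g_1
g_1·g_12 = g_13

g_13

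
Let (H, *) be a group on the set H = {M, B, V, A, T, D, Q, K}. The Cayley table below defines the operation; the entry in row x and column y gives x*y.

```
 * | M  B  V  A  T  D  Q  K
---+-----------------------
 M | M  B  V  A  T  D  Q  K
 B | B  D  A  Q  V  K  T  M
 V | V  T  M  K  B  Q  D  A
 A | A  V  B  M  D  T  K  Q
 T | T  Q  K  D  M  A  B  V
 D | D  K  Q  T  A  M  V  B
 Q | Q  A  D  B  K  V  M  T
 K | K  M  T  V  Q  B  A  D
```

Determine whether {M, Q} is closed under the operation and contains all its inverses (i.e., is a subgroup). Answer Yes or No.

Yes

{M, Q} contains the identity M.
Checking products: every product of two elements of {M, Q} (read from the table) lies in {M, Q}, so the set is closed.
In a finite group, a nonempty closed subset is a subgroup. So {M, Q} ≤ H.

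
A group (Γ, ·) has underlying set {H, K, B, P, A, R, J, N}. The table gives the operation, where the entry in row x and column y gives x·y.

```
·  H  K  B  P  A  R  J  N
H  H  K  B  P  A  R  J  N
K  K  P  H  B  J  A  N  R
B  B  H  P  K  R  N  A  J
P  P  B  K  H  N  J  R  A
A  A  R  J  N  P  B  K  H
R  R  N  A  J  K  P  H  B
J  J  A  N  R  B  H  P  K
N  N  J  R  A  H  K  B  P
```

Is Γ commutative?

No

B·A = R but A·B = J.
Since B and A do not commute, Γ is not abelian.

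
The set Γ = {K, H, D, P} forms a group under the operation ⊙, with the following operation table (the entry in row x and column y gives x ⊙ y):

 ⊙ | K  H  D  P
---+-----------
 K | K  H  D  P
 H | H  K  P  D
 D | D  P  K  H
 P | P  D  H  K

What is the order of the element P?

2

The identity element is K (its row matches the header).
P^1 = P
P^2 = P ⊙ P = K
The first power of P equal to the identity is P^2, so ord(P) = 2.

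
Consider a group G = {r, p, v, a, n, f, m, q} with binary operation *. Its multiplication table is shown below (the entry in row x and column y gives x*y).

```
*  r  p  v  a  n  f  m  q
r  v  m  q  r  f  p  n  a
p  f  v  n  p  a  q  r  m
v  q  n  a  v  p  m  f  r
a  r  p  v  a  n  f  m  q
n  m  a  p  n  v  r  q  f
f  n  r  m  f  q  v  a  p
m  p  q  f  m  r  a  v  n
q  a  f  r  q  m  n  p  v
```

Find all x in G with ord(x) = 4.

{f, m, n, p, q, r}

Identity is a. Compute the order of each non-identity element by repeated multiplication:
  r: r → v → q → a  (order 4)
  p: p → v → n → a  (order 4)
  v: v → a  (order 2)
  n: n → v → p → a  (order 4)
  f: f → v → m → a  (order 4)
  m: m → v → f → a  (order 4)
  q: q → v → r → a  (order 4)
Elements of order 4: {f, m, n, p, q, r}.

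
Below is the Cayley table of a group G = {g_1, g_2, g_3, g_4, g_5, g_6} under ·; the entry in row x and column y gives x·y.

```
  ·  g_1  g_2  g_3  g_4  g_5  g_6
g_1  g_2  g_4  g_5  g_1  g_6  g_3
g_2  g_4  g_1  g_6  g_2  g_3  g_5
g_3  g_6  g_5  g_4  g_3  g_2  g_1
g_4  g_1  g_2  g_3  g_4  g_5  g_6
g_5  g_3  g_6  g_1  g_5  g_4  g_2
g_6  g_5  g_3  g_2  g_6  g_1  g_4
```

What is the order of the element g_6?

The identity element is g_4 (its row matches the header).
g_6^1 = g_6
g_6^2 = g_6·g_6 = g_4
The first power of g_6 equal to the identity is g_6^2, so ord(g_6) = 2.

2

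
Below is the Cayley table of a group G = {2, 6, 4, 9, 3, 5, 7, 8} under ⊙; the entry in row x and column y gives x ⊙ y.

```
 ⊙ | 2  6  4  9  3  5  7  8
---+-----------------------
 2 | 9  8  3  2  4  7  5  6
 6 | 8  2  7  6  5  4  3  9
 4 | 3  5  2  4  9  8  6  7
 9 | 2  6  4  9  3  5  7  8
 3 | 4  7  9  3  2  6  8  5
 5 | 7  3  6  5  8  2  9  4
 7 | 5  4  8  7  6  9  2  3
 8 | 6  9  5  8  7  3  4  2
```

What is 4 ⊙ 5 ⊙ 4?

4 ⊙ 5 = 8
8 ⊙ 4 = 5

5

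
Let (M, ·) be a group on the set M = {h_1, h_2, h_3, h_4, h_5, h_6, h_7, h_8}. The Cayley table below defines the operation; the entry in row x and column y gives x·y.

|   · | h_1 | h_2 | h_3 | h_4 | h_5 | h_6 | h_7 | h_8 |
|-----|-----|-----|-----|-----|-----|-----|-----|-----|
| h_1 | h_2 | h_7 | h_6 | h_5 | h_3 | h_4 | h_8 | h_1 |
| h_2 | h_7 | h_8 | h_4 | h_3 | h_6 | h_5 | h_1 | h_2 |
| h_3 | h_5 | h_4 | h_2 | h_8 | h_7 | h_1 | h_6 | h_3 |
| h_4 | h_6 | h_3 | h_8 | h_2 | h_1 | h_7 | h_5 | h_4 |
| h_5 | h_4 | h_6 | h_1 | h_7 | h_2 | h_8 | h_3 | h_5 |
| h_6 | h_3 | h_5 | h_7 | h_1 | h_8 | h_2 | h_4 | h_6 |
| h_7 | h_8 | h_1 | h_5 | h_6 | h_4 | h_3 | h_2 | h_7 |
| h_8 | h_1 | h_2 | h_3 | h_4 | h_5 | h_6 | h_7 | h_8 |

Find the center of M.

An element z is central iff its row equals its column in the table.
For h_5: h_5·h_1 = h_4 ≠ h_3 = h_1·h_5, so h_5 ∉ Z.
Checking each element this way leaves Z(M) = {h_2, h_8}.
(Structurally, M here is isomorphic to the quaternion group Q_8.)

{h_2, h_8}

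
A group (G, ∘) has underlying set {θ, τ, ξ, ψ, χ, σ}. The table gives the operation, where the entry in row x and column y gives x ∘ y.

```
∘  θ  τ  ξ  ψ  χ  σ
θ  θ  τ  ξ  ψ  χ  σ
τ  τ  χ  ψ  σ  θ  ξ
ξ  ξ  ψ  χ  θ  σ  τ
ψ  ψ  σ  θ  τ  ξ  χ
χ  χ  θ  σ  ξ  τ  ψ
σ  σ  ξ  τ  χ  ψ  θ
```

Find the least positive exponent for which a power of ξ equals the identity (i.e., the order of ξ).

6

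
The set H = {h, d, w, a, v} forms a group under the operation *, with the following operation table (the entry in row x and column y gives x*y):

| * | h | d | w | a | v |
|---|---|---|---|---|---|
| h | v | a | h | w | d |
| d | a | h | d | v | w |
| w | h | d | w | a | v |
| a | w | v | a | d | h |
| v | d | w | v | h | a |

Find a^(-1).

h

First locate the identity: row w matches the header, so w is the identity.
Scan row a for w: a*h = w. Hence a^(-1) = h.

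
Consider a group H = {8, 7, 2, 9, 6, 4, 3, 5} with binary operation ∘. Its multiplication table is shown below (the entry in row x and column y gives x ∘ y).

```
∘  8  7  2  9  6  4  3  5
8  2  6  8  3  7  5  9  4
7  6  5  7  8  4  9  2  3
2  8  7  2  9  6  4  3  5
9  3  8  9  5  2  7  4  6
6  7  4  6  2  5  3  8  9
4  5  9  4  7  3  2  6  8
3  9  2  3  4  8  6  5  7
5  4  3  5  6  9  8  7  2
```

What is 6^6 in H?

5

6^1 = 6
6^2 = 6 ∘ 6 = 5
6^3 = 5 ∘ 6 = 9
6^4 = 9 ∘ 6 = 2
6^5 = 2 ∘ 6 = 6
6^6 = 6 ∘ 6 = 5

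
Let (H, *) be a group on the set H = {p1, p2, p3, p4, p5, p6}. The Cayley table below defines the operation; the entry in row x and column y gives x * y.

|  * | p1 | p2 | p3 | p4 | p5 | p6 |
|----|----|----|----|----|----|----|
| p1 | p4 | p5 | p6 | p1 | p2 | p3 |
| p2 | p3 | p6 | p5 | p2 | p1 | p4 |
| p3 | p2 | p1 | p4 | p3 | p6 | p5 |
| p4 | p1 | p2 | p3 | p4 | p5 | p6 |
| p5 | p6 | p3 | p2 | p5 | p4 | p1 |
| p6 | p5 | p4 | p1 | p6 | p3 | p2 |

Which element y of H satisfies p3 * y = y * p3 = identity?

p3

First locate the identity: row p4 matches the header, so p4 is the identity.
Scan row p3 for p4: p3 * p3 = p4. Hence p3^(-1) = p3.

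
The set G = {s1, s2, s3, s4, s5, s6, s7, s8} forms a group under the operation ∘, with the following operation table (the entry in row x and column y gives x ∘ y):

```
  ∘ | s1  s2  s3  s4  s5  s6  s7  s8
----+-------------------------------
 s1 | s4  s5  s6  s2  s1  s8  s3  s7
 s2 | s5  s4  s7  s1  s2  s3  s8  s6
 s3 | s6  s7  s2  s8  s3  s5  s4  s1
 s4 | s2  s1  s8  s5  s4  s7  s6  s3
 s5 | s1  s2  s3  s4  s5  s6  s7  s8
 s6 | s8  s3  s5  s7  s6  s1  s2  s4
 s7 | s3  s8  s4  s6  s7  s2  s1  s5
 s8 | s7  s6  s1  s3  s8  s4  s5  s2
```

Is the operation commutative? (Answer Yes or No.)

Yes

Check whether the table is symmetric across its main diagonal.
Every entry (row x, col y) equals the entry (row y, col x), so G is abelian.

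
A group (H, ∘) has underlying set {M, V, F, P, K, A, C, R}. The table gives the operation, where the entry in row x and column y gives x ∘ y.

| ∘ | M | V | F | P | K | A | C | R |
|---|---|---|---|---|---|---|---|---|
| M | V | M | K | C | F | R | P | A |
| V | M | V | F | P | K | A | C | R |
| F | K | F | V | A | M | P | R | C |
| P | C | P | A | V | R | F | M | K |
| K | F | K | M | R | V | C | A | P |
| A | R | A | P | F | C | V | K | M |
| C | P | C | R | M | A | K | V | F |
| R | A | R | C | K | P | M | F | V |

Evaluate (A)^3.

A

A^1 = A
A^2 = A ∘ A = V
A^3 = V ∘ A = A
(Structurally, H here is isomorphic to the elementary abelian group (Z_2)^3.)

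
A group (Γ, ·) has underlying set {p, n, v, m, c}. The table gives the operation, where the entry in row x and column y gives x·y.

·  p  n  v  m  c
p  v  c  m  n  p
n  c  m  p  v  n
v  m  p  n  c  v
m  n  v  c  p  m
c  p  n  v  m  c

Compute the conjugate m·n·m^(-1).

n

The identity is c. In row m, the entry c sits in column v, so m^(-1) = v.
m·n = v
v·v = n
(Structurally, Γ here is isomorphic to the cyclic group Z_5.)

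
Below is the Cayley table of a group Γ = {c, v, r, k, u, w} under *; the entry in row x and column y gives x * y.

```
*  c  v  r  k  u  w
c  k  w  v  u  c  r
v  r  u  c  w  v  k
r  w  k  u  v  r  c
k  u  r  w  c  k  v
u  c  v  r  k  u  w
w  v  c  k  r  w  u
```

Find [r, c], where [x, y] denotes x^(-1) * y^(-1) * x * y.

Identity is u; from the table r^(-1) = r and c^(-1) = k.
r * k = v
v * r = c
c * c = k

k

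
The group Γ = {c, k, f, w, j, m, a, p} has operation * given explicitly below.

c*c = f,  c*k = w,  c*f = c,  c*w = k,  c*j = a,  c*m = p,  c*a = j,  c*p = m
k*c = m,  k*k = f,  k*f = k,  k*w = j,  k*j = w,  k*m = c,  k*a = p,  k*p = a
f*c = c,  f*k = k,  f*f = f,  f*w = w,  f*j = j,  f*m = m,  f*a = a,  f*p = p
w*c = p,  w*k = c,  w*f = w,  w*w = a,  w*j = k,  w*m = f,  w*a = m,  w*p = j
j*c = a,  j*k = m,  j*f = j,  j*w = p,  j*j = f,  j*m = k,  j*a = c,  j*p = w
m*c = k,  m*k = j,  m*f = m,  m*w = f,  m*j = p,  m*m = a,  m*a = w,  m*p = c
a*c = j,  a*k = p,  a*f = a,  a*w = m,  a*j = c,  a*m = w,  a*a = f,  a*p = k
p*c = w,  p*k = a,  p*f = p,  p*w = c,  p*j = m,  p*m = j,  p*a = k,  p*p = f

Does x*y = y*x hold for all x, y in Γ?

No

w*k = c but k*w = j.
Since w and k do not commute, Γ is not abelian.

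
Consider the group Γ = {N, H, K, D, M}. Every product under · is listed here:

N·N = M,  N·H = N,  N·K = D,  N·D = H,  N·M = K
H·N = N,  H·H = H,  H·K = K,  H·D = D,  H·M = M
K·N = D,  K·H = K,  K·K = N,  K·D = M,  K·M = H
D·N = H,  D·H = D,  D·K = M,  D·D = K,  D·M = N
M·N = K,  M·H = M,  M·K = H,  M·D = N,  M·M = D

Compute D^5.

H

D^1 = D
D^2 = D·D = K
D^3 = K·D = M
D^4 = M·D = N
D^5 = N·D = H
(Structurally, Γ here is isomorphic to the cyclic group Z_5.)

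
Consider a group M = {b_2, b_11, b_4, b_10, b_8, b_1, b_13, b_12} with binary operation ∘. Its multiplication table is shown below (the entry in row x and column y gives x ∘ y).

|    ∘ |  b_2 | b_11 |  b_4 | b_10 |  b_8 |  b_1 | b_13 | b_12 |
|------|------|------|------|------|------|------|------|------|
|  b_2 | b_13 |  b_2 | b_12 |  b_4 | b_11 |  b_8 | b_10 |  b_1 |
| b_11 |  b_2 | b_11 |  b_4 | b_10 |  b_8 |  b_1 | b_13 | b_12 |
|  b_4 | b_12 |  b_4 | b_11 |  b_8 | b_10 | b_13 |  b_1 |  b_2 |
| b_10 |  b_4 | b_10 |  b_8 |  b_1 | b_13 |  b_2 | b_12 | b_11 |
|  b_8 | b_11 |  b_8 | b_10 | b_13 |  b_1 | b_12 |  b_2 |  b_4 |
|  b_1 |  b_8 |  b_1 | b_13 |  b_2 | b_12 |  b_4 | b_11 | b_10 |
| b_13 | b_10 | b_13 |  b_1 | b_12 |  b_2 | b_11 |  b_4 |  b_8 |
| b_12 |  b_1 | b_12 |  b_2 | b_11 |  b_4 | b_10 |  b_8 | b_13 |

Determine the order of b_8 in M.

The identity element is b_11 (its row matches the header).
b_8^1 = b_8
b_8^2 = b_8 ∘ b_8 = b_1
b_8^3 = b_1 ∘ b_8 = b_12
b_8^4 = b_12 ∘ b_8 = b_4
b_8^5 = b_4 ∘ b_8 = b_10
b_8^6 = b_10 ∘ b_8 = b_13
b_8^7 = b_13 ∘ b_8 = b_2
b_8^8 = b_2 ∘ b_8 = b_11
The first power of b_8 equal to the identity is b_8^8, so ord(b_8) = 8.

8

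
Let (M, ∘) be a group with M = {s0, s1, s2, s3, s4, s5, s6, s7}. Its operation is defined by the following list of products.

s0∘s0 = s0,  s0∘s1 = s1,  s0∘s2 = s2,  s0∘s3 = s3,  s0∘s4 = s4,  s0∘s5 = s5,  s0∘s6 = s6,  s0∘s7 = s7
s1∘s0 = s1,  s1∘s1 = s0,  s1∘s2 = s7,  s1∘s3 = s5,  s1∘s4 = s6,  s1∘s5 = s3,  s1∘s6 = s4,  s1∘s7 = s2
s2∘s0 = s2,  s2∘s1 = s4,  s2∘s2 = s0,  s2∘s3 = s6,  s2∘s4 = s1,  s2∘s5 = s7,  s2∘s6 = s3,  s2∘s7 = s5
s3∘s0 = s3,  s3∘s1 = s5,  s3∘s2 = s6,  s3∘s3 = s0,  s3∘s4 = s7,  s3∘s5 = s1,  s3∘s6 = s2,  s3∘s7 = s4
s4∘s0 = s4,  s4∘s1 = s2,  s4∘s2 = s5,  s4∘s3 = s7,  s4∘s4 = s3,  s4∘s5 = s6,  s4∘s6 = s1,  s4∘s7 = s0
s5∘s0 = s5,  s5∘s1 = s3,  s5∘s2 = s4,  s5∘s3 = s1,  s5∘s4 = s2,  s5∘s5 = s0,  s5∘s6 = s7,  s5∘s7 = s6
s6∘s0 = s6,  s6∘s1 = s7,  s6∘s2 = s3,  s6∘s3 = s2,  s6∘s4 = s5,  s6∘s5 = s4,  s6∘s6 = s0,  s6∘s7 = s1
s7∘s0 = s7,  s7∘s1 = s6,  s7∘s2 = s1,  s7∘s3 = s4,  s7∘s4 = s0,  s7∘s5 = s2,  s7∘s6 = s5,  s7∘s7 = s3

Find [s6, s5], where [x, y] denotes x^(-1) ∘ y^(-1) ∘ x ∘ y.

Identity is s0; from the table s6^(-1) = s6 and s5^(-1) = s5.
s6 ∘ s5 = s4
s4 ∘ s6 = s1
s1 ∘ s5 = s3

s3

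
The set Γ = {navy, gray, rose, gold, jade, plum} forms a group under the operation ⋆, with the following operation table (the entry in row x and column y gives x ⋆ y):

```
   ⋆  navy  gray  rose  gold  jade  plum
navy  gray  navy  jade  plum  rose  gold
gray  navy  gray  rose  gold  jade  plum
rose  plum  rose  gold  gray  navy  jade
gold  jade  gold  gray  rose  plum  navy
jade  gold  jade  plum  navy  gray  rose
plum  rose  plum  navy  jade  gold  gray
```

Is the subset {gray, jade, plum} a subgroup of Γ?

No

jade ⋆ plum = rose, which is not in {gray, jade, plum}.
The subset is not closed under ⋆, so it is not a subgroup.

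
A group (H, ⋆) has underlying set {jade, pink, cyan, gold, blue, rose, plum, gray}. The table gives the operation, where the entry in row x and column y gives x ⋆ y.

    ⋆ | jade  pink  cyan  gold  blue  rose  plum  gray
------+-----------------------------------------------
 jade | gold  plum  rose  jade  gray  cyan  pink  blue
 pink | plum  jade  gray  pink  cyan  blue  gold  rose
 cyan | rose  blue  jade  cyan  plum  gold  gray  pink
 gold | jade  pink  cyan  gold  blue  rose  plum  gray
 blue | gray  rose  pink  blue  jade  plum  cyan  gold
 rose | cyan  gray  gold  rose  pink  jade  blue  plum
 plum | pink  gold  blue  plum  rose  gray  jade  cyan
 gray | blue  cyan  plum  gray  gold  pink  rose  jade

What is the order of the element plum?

The identity element is gold (its row matches the header).
plum^1 = plum
plum^2 = plum ⋆ plum = jade
plum^3 = jade ⋆ plum = pink
plum^4 = pink ⋆ plum = gold
The first power of plum equal to the identity is plum^4, so ord(plum) = 4.

4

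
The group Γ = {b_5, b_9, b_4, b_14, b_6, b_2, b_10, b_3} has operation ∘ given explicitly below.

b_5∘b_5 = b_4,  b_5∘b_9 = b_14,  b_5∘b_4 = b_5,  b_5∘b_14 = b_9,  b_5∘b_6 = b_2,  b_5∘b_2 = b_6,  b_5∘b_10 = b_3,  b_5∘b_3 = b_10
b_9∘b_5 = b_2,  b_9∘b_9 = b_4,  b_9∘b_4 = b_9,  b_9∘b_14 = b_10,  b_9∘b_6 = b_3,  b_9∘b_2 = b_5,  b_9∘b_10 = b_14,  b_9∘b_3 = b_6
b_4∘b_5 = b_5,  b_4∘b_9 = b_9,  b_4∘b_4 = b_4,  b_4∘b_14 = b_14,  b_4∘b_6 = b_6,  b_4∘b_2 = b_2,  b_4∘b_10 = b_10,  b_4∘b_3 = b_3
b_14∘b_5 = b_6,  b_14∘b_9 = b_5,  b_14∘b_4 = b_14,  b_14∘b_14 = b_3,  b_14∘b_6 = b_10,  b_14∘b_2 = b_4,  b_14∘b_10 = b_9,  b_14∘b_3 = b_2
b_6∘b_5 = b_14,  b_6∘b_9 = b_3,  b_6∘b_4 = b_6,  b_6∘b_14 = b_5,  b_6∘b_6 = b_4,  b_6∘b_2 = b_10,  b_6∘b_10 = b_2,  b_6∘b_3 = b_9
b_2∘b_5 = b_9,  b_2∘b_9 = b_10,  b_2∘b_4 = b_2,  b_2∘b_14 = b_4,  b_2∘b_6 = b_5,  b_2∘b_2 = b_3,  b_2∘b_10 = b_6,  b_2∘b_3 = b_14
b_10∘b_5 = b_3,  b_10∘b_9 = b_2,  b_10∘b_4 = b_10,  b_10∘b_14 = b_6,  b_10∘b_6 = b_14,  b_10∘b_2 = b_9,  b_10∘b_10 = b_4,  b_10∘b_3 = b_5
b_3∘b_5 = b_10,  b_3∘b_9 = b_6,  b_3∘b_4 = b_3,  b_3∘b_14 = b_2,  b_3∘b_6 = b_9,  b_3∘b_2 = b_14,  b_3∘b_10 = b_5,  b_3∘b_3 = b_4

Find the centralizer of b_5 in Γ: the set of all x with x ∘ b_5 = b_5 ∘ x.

{b_10, b_3, b_4, b_5}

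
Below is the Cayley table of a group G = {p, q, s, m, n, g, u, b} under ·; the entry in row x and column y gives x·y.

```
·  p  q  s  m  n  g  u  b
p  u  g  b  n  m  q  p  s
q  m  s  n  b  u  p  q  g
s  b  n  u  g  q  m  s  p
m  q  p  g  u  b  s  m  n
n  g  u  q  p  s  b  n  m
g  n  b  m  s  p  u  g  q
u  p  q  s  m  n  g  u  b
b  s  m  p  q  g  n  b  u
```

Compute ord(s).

2

The identity element is u (its row matches the header).
s^1 = s
s^2 = s·s = u
The first power of s equal to the identity is s^2, so ord(s) = 2.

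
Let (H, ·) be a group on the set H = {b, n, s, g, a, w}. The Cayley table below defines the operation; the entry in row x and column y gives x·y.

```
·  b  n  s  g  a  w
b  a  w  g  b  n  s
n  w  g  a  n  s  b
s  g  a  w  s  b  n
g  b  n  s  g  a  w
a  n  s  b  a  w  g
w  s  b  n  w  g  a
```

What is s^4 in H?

a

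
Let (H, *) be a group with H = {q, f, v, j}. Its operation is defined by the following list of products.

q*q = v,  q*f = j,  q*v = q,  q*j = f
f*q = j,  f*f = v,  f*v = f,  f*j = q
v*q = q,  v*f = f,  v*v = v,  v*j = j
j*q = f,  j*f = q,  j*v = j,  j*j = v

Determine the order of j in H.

The identity element is v (its row matches the header).
j^1 = j
j^2 = j*j = v
The first power of j equal to the identity is j^2, so ord(j) = 2.

2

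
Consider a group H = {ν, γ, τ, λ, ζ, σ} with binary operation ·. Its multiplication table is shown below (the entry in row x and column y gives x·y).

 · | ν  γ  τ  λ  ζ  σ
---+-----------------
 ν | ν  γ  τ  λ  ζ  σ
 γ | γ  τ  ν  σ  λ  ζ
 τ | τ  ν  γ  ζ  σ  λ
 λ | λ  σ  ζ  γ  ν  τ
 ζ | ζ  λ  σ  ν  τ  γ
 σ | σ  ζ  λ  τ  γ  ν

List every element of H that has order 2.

Identity is ν. Compute the order of each non-identity element by repeated multiplication:
  γ: γ → τ → ν  (order 3)
  τ: τ → γ → ν  (order 3)
  λ: λ → γ → σ → τ → ζ → ν  (order 6)
  ζ: ζ → τ → σ → γ → λ → ν  (order 6)
  σ: σ → ν  (order 2)
Elements of order 2: {σ}.
(Structurally, H here is isomorphic to the cyclic group Z_6.)

{σ}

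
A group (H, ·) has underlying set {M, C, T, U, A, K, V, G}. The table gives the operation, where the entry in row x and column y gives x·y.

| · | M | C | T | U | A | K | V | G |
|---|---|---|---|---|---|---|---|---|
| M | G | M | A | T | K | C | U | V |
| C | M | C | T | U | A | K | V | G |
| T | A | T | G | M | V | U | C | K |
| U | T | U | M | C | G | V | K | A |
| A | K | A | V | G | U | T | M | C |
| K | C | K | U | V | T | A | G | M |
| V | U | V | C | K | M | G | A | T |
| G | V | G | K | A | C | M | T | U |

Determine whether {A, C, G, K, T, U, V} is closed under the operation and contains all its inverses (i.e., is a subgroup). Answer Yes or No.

No

T·U = M, which is not in {A, C, G, K, T, U, V}.
The subset is not closed under ·, so it is not a subgroup.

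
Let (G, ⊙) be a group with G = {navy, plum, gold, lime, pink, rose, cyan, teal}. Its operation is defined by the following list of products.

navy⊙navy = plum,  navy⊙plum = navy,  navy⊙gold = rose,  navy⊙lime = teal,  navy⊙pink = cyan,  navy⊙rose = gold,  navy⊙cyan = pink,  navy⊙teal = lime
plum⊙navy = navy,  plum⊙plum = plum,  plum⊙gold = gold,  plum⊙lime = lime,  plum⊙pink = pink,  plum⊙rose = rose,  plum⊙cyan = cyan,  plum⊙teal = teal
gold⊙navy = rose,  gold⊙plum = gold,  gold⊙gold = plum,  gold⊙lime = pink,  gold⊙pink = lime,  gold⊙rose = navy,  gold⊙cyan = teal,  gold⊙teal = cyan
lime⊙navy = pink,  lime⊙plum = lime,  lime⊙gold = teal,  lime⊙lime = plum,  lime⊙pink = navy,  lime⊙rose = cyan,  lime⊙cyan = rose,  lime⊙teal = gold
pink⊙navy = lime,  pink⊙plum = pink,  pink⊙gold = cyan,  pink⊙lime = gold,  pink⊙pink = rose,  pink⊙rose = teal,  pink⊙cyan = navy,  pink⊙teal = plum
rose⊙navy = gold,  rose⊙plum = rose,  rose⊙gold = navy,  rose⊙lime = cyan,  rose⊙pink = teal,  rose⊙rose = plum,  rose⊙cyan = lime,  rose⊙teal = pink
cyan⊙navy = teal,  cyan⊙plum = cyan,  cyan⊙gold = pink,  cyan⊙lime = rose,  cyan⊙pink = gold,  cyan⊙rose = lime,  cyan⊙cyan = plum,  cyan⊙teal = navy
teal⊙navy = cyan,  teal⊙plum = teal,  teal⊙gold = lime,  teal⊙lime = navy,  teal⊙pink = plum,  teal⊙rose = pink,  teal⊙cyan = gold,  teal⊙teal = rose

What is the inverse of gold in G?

First locate the identity: row plum matches the header, so plum is the identity.
Scan row gold for plum: gold ⊙ gold = plum. Hence gold^(-1) = gold.

gold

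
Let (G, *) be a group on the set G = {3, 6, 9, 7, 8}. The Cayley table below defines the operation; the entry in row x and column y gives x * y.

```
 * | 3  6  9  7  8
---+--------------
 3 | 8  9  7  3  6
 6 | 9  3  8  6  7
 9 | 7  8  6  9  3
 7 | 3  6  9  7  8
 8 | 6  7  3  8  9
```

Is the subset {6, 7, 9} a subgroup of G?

9 * 6 = 8, which is not in {6, 7, 9}.
The subset is not closed under *, so it is not a subgroup.

No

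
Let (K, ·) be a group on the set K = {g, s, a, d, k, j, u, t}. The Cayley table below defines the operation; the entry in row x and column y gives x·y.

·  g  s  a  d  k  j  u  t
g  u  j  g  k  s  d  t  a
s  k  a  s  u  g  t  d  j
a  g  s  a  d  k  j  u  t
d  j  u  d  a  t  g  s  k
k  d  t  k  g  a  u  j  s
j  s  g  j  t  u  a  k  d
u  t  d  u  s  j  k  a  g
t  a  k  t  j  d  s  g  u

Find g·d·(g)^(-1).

The identity is a. In row g, the entry a sits in column t, so g^(-1) = t.
g·d = k
k·t = s

s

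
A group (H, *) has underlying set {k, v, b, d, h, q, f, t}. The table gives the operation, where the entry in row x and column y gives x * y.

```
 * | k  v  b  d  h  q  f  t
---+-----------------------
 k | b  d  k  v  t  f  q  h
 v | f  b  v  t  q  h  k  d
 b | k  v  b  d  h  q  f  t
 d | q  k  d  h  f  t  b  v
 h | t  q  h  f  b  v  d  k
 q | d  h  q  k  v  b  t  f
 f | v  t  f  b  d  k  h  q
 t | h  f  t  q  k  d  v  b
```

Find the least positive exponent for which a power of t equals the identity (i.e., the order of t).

The identity element is b (its row matches the header).
t^1 = t
t^2 = t * t = b
The first power of t equal to the identity is t^2, so ord(t) = 2.
(Structurally, H here is isomorphic to the dihedral group D_4.)

2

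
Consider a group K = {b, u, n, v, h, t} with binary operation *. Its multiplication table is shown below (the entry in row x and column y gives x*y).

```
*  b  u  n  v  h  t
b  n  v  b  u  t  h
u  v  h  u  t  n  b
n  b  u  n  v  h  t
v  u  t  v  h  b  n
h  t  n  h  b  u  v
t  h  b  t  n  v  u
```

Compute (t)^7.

t

t^1 = t
t^2 = t*t = u
t^3 = u*t = b
t^4 = b*t = h
t^5 = h*t = v
t^6 = v*t = n
t^7 = n*t = t
(Structurally, K here is isomorphic to the cyclic group Z_6.)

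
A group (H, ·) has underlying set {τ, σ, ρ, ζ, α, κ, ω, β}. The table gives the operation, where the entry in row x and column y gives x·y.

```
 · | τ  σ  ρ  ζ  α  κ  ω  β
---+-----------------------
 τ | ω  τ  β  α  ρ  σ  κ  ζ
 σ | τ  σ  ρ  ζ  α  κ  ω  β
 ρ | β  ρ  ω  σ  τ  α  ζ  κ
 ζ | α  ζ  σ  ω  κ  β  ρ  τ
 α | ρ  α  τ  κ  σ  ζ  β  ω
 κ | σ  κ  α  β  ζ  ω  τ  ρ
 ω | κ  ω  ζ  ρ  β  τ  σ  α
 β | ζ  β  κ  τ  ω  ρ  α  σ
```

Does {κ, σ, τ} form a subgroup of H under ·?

No

κ·κ = ω, which is not in {κ, σ, τ}.
The subset is not closed under ·, so it is not a subgroup.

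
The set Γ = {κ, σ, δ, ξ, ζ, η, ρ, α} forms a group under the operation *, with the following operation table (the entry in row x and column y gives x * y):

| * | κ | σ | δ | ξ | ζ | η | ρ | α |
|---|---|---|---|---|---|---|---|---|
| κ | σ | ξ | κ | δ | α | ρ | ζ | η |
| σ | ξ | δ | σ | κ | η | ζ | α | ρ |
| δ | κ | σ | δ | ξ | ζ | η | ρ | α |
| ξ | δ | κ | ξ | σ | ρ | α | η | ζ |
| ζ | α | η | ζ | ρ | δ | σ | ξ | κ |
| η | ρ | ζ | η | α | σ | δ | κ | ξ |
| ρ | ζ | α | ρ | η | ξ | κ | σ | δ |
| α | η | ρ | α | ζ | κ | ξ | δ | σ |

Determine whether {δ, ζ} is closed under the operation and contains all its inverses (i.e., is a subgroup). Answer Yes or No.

Yes

{δ, ζ} contains the identity δ.
Checking products: every product of two elements of {δ, ζ} (read from the table) lies in {δ, ζ}, so the set is closed.
In a finite group, a nonempty closed subset is a subgroup. So {δ, ζ} ≤ Γ.
(Structurally, Γ here is isomorphic to Z_2 x Z_4.)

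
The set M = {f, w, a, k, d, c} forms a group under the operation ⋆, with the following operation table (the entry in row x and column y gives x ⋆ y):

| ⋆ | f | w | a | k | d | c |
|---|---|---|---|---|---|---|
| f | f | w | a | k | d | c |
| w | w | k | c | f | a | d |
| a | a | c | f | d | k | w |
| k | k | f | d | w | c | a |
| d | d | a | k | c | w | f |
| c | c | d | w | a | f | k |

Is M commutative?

Yes

Check whether the table is symmetric across its main diagonal.
Every entry (row x, col y) equals the entry (row y, col x), so M is abelian.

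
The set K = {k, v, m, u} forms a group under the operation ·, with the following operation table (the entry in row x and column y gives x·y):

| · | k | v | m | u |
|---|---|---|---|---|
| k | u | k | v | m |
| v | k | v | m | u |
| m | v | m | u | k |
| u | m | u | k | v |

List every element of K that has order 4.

Identity is v. Compute the order of each non-identity element by repeated multiplication:
  k: k → u → m → v  (order 4)
  m: m → u → k → v  (order 4)
  u: u → v  (order 2)
Elements of order 4: {k, m}.

{k, m}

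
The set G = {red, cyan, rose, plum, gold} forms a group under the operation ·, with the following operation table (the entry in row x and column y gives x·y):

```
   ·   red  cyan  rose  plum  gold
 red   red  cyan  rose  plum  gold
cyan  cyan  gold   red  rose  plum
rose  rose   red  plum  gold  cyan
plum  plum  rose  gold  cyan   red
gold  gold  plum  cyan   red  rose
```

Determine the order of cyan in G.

The identity element is red (its row matches the header).
cyan^1 = cyan
cyan^2 = cyan·cyan = gold
cyan^3 = gold·cyan = plum
cyan^4 = plum·cyan = rose
cyan^5 = rose·cyan = red
The first power of cyan equal to the identity is cyan^5, so ord(cyan) = 5.
(Structurally, G here is isomorphic to the cyclic group Z_5.)

5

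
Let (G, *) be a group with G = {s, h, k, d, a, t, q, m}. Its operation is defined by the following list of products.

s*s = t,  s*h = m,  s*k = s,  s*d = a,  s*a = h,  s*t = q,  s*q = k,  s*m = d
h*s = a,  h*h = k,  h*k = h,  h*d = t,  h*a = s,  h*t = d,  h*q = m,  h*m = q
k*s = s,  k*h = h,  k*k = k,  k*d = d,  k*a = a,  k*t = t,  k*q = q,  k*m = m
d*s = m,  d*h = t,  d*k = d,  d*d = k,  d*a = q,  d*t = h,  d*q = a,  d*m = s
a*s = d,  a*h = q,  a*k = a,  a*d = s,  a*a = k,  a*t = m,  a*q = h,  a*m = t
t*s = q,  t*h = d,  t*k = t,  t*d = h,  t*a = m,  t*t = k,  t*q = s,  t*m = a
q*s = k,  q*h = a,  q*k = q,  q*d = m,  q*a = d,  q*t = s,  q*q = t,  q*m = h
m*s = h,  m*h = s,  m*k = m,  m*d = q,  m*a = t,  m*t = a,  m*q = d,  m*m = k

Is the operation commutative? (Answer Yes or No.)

No

q * a = d but a * q = h.
Since q and a do not commute, G is not abelian.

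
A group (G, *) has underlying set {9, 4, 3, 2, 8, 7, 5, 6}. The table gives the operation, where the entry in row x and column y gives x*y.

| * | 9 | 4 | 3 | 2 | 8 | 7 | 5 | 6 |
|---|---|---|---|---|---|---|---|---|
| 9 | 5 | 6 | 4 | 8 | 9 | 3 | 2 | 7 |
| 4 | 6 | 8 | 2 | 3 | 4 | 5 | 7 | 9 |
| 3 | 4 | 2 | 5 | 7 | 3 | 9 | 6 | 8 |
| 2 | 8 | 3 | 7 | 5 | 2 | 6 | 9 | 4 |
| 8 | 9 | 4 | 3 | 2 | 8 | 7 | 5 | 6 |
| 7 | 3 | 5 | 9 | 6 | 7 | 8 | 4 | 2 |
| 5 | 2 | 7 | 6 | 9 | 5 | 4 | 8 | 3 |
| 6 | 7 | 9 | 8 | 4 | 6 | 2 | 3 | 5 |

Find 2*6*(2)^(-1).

The identity is 8. In row 2, the entry 8 sits in column 9, so 2^(-1) = 9.
2*6 = 4
4*9 = 6
(Structurally, G here is isomorphic to Z_2 x Z_4.)

6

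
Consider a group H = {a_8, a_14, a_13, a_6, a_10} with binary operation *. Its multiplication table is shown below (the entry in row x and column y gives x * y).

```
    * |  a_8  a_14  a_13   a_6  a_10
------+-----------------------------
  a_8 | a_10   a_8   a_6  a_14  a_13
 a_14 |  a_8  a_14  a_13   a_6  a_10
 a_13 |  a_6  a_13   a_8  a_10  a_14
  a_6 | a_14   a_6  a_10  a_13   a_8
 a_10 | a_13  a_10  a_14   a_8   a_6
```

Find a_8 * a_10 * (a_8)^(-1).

The identity is a_14. In row a_8, the entry a_14 sits in column a_6, so a_8^(-1) = a_6.
a_8 * a_10 = a_13
a_13 * a_6 = a_10

a_10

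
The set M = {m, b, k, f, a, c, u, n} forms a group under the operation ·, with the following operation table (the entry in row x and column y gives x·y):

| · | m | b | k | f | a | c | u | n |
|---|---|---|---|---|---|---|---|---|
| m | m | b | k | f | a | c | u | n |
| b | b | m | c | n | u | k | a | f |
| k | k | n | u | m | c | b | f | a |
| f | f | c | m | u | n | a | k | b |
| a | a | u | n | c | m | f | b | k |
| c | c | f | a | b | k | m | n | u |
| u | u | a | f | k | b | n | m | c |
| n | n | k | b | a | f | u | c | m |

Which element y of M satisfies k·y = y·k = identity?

First locate the identity: row m matches the header, so m is the identity.
Scan row k for m: k·f = m. Hence k^(-1) = f.

f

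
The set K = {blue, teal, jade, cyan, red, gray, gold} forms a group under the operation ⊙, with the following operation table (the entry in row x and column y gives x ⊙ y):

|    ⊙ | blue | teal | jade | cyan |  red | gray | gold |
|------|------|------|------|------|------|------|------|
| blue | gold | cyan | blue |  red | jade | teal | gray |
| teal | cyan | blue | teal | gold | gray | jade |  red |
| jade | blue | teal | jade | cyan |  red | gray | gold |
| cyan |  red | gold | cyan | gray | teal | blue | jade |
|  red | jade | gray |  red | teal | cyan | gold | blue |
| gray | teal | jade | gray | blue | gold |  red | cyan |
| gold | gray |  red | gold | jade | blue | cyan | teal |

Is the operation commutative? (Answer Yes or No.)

Yes

Check whether the table is symmetric across its main diagonal.
Every entry (row x, col y) equals the entry (row y, col x), so K is abelian.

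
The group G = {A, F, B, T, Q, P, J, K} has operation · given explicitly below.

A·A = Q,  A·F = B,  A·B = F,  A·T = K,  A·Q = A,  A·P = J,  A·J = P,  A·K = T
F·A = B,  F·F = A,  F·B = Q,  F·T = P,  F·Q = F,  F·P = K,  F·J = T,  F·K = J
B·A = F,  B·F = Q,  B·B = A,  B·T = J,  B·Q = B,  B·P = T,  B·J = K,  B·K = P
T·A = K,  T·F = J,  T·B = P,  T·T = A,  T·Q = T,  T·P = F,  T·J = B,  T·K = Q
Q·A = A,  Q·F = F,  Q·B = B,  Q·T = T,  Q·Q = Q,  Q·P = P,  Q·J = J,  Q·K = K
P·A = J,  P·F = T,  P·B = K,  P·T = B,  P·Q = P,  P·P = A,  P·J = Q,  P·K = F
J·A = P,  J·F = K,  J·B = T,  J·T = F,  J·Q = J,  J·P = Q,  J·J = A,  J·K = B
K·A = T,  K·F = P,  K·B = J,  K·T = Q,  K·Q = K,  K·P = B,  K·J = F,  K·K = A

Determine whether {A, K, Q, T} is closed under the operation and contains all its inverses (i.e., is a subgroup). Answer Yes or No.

{A, K, Q, T} contains the identity Q.
Checking products: every product of two elements of {A, K, Q, T} (read from the table) lies in {A, K, Q, T}, so the set is closed.
In a finite group, a nonempty closed subset is a subgroup. So {A, K, Q, T} ≤ G.

Yes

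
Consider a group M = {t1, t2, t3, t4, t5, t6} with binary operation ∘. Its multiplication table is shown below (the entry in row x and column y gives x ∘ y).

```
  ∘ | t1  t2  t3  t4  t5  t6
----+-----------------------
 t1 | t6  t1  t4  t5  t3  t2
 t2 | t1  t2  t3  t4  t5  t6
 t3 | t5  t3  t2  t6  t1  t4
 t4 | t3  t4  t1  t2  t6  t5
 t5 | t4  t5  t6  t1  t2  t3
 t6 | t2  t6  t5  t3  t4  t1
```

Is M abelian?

No

t6 ∘ t5 = t4 but t5 ∘ t6 = t3.
Since t6 and t5 do not commute, M is not abelian.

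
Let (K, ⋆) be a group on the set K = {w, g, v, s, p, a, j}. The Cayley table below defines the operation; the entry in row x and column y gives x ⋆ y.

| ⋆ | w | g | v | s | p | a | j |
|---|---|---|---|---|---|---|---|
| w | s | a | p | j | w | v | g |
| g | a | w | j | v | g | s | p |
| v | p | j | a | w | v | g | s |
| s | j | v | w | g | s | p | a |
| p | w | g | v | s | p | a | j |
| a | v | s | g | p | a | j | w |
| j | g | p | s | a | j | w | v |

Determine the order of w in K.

The identity element is p (its row matches the header).
w^1 = w
w^2 = w ⋆ w = s
w^3 = s ⋆ w = j
w^4 = j ⋆ w = g
w^5 = g ⋆ w = a
w^6 = a ⋆ w = v
w^7 = v ⋆ w = p
The first power of w equal to the identity is w^7, so ord(w) = 7.

7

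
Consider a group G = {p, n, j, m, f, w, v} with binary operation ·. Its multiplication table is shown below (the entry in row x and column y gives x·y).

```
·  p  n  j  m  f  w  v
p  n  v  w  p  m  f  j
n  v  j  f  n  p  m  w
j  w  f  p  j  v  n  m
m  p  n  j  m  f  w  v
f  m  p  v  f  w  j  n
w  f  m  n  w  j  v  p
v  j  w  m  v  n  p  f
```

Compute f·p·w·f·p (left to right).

f·p = m
m·w = w
w·f = j
j·p = w

w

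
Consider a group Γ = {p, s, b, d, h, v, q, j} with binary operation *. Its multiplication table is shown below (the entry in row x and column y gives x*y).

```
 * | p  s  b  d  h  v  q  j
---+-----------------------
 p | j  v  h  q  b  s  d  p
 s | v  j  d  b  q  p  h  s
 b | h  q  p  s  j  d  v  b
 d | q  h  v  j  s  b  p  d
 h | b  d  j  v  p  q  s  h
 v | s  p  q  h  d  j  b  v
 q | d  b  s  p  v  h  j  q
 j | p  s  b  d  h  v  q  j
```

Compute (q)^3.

q^1 = q
q^2 = q*q = j
q^3 = j*q = q

q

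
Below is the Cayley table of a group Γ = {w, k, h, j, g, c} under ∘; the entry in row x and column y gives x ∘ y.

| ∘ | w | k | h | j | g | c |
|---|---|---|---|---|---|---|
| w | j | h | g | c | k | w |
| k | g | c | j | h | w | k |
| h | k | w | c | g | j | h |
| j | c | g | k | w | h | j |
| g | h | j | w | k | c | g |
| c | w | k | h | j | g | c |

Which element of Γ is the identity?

c

The identity e satisfies e ∘ x = x for all x, so its row in the table reproduces the column headers.
Row c reads: w, k, h, j, g, c — exactly the header order. So c is the identity.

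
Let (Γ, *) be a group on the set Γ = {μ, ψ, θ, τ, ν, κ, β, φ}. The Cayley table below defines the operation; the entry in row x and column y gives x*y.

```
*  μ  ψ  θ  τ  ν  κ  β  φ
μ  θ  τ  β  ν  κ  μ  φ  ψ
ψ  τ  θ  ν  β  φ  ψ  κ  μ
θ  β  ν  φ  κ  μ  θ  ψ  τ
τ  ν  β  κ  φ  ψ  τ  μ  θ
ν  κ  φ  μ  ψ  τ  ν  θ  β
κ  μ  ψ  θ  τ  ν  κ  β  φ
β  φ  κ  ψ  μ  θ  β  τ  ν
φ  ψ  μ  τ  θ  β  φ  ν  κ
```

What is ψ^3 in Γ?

ψ^1 = ψ
ψ^2 = ψ*ψ = θ
ψ^3 = θ*ψ = ν

ν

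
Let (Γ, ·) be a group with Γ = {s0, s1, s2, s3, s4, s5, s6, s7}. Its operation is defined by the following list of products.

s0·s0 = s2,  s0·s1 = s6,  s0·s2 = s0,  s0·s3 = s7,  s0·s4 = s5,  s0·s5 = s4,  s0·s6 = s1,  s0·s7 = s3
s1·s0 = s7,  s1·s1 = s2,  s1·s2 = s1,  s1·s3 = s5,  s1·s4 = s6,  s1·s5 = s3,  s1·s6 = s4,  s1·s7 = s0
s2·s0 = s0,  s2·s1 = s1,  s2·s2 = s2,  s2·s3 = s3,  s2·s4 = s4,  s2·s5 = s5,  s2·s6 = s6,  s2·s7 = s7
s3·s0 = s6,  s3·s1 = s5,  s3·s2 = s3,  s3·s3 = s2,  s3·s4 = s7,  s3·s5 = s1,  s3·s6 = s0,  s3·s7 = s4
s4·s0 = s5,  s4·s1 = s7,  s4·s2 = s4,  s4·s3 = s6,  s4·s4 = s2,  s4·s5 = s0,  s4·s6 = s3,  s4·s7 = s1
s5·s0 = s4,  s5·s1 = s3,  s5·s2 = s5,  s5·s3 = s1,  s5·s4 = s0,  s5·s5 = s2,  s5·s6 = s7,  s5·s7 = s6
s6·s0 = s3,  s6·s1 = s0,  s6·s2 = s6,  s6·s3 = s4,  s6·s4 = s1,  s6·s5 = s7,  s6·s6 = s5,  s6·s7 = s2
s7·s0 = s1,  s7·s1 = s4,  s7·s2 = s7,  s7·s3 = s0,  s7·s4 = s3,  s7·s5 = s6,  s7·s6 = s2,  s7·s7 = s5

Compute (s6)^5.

s6^1 = s6
s6^2 = s6·s6 = s5
s6^3 = s5·s6 = s7
s6^4 = s7·s6 = s2
s6^5 = s2·s6 = s6

s6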